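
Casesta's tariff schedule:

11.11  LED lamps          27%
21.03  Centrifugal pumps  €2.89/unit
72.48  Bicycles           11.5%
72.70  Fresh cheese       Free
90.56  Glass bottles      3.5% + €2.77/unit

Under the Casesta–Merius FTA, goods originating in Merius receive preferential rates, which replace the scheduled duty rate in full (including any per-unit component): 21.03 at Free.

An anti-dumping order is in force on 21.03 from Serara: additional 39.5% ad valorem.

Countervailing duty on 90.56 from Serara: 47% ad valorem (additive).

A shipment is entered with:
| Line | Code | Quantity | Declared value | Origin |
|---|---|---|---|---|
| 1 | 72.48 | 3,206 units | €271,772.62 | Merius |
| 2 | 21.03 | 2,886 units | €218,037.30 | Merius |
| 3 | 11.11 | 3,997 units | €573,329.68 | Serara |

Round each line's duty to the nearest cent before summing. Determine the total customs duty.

Line 1 (72.48, Merius, 3,206 units, €271,772.62):
Base rate for 72.48 is 11.5%.
Origin Merius is the FTA partner but 72.48 is not on the preference list; base rate stands.
Duty = €271,772.62 × 11.5% = €31,253.85.
Line 2 (21.03, Merius, 2,886 units, €218,037.30):
Base rate for 21.03 is €2.89/unit.
Origin Merius qualifies under the Casesta–Merius agreement and 21.03 is covered: preferential rate Free applies instead.
The additional-duty order on 21.03 targets Serara, not Merius; it does not apply.
Duty = €218,037.30 × 0% = €0.00.
Line 3 (11.11, Serara, 3,997 units, €573,329.68):
Base rate for 11.11 is 27%.
Duty = €573,329.68 × 27% = €154,799.01.
Total = €31,253.85 + €0.00 + €154,799.01 = €186,052.86.

€186,052.86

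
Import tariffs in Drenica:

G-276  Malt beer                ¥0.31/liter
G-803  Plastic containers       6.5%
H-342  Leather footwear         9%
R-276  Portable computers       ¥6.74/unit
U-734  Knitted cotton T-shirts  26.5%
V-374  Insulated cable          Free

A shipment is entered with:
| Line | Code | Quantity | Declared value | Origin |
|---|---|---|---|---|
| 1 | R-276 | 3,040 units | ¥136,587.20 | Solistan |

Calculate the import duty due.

Line 1 (R-276, Solistan, 3,040 units, ¥136,587.20):
Base rate for R-276 is ¥6.74/unit.
Duty = 3,040 × ¥6.74 = ¥20,489.60.

¥20,489.60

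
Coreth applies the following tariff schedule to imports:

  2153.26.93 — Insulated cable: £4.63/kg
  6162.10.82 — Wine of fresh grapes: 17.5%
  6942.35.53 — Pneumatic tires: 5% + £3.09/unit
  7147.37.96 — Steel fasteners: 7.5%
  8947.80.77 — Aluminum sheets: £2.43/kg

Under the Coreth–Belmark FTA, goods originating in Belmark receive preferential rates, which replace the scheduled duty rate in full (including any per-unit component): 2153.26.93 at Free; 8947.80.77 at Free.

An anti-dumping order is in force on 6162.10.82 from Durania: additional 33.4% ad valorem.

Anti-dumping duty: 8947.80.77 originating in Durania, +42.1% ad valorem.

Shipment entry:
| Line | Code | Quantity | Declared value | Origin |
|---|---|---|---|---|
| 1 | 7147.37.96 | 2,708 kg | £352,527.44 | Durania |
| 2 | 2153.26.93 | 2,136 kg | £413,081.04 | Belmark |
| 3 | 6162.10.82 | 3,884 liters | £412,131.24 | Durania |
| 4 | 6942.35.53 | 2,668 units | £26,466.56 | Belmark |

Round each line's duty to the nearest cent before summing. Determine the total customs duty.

£245,781.81

Line 1 (7147.37.96, Durania, 2,708 kg, £352,527.44):
Base rate for 7147.37.96 is 7.5%.
Duty = £352,527.44 × 7.5% = £26,439.56.
Line 2 (2153.26.93, Belmark, 2,136 kg, £413,081.04):
Base rate for 2153.26.93 is £4.63/kg.
Origin Belmark qualifies under the Coreth–Belmark agreement and 2153.26.93 is covered: preferential rate Free applies instead.
Duty = £413,081.04 × 0% = £0.00.
Line 3 (6162.10.82, Durania, 3,884 liters, £412,131.24):
Base rate for 6162.10.82 is 17.5%.
Additional duty on 6162.10.82 from Durania: +33.4%. Applied ad valorem rate: 17.5% + 33.4% = 50.9%.
Duty = £412,131.24 × 50.9% = £209,774.80.
Line 4 (6942.35.53, Belmark, 2,668 units, £26,466.56):
Base rate for 6942.35.53 is 5% + £3.09/unit.
Origin Belmark is the FTA partner but 6942.35.53 is not on the preference list; base rate stands.
Duty = £26,466.56 × 5% + 2,668 × £3.09 = £9,567.45.
Total = £26,439.56 + £0.00 + £209,774.80 + £9,567.45 = £245,781.81.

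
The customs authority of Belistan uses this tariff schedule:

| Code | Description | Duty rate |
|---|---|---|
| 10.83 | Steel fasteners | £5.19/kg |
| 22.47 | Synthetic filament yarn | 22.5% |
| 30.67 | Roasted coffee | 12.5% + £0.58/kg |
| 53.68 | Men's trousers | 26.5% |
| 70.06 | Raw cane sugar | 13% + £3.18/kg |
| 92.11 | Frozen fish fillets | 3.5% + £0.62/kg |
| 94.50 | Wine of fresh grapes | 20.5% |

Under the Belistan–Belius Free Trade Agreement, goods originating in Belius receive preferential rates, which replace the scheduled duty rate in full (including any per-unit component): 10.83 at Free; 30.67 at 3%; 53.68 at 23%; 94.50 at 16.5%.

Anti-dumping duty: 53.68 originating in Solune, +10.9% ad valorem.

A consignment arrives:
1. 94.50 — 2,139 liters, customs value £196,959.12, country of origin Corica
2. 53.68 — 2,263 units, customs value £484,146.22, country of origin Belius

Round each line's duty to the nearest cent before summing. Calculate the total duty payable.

Line 1 (94.50, Corica, 2,139 liters, £196,959.12):
Base rate for 94.50 is 20.5%.
94.50 has an FTA preferential rate, but origin Corica is not Belius; base rate stands.
Duty = £196,959.12 × 20.5% = £40,376.62.
Line 2 (53.68, Belius, 2,263 units, £484,146.22):
Base rate for 53.68 is 26.5%.
Origin Belius qualifies under the Belistan–Belius agreement and 53.68 is covered: preferential rate 23% applies instead.
The additional-duty order on 53.68 targets Solune, not Belius; it does not apply.
Duty = £484,146.22 × 23% = £111,353.63.
Total = £40,376.62 + £111,353.63 = £151,730.25.

£151,730.25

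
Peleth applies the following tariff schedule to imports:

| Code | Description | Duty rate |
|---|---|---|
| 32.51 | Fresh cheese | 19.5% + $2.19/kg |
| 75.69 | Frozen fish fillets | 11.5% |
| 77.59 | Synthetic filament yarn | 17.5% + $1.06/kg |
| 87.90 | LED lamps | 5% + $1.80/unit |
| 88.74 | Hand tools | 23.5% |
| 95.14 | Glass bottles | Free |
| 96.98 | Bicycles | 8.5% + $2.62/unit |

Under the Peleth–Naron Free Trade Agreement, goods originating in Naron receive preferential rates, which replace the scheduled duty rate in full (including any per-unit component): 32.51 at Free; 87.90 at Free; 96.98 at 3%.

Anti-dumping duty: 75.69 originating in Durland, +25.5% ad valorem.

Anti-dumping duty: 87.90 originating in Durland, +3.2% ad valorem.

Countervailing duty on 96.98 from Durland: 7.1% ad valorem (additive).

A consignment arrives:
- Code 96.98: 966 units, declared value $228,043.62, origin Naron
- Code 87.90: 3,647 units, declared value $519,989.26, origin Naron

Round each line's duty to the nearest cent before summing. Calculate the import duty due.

$6,841.31

Line 1 (96.98, Naron, 966 units, $228,043.62):
Base rate for 96.98 is 8.5% + $2.62/unit.
Origin Naron qualifies under the Peleth–Naron agreement and 96.98 is covered: preferential rate 3% applies instead.
The additional-duty order on 96.98 targets Durland, not Naron; it does not apply.
Duty = $228,043.62 × 3% = $6,841.31.
Line 2 (87.90, Naron, 3,647 units, $519,989.26):
Base rate for 87.90 is 5% + $1.80/unit.
Origin Naron qualifies under the Peleth–Naron agreement and 87.90 is covered: preferential rate Free applies instead.
The additional-duty order on 87.90 targets Durland, not Naron; it does not apply.
Duty = $519,989.26 × 0% = $0.00.
Total = $6,841.31 + $0.00 = $6,841.31.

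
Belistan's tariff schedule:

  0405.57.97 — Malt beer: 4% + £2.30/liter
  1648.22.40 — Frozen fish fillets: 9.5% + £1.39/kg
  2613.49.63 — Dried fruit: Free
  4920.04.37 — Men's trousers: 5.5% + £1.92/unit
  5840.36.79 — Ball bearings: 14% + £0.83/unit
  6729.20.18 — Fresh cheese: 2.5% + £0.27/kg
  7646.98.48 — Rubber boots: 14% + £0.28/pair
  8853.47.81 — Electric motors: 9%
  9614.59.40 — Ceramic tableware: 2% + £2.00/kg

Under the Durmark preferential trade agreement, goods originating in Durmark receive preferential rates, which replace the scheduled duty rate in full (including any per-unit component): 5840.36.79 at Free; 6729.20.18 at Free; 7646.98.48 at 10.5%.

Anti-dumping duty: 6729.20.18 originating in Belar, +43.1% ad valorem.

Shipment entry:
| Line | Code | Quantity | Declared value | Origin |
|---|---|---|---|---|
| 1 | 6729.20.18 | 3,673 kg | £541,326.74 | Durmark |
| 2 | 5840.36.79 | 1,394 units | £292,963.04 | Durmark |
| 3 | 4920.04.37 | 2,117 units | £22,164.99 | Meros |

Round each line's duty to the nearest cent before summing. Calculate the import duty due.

£5,283.71

Line 1 (6729.20.18, Durmark, 3,673 kg, £541,326.74):
Base rate for 6729.20.18 is 2.5% + £0.27/kg.
Origin Durmark qualifies under the Belistan–Durmark agreement and 6729.20.18 is covered: preferential rate Free applies instead.
The additional-duty order on 6729.20.18 targets Belar, not Durmark; it does not apply.
Duty = £541,326.74 × 0% = £0.00.
Line 2 (5840.36.79, Durmark, 1,394 units, £292,963.04):
Base rate for 5840.36.79 is 14% + £0.83/unit.
Origin Durmark qualifies under the Belistan–Durmark agreement and 5840.36.79 is covered: preferential rate Free applies instead.
Duty = £292,963.04 × 0% = £0.00.
Line 3 (4920.04.37, Meros, 2,117 units, £22,164.99):
Base rate for 4920.04.37 is 5.5% + £1.92/unit.
Duty = £22,164.99 × 5.5% + 2,117 × £1.92 = £5,283.71.
Total = £0.00 + £0.00 + £5,283.71 = £5,283.71.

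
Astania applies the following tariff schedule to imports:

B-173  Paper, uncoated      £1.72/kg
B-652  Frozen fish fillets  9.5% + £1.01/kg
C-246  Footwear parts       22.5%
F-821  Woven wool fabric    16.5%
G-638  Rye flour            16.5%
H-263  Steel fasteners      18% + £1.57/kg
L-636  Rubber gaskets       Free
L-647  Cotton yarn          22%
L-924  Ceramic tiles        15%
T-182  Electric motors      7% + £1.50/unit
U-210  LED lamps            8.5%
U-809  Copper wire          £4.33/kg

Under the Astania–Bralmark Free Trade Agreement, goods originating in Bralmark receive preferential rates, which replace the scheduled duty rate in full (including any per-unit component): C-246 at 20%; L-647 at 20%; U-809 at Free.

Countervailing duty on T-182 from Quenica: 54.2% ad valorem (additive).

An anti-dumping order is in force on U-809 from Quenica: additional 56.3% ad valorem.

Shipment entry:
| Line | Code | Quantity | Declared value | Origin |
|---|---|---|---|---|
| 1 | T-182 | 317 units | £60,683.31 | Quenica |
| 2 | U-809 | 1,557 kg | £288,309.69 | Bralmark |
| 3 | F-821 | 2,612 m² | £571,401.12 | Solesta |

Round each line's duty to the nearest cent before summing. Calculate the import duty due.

£131,894.87

Line 1 (T-182, Quenica, 317 units, £60,683.31):
Base rate for T-182 is 7% + £1.50/unit.
Additional duty on T-182 from Quenica: +54.2%. Applied ad valorem rate: 7% + 54.2% = 61.2%.
Duty = £60,683.31 × 61.2% + 317 × £1.50 = £37,613.69.
Line 2 (U-809, Bralmark, 1,557 kg, £288,309.69):
Base rate for U-809 is £4.33/kg.
Origin Bralmark qualifies under the Astania–Bralmark agreement and U-809 is covered: preferential rate Free applies instead.
The additional-duty order on U-809 targets Quenica, not Bralmark; it does not apply.
Duty = £288,309.69 × 0% = £0.00.
Line 3 (F-821, Solesta, 2,612 m², £571,401.12):
Base rate for F-821 is 16.5%.
Duty = £571,401.12 × 16.5% = £94,281.18.
Total = £37,613.69 + £0.00 + £94,281.18 = £131,894.87.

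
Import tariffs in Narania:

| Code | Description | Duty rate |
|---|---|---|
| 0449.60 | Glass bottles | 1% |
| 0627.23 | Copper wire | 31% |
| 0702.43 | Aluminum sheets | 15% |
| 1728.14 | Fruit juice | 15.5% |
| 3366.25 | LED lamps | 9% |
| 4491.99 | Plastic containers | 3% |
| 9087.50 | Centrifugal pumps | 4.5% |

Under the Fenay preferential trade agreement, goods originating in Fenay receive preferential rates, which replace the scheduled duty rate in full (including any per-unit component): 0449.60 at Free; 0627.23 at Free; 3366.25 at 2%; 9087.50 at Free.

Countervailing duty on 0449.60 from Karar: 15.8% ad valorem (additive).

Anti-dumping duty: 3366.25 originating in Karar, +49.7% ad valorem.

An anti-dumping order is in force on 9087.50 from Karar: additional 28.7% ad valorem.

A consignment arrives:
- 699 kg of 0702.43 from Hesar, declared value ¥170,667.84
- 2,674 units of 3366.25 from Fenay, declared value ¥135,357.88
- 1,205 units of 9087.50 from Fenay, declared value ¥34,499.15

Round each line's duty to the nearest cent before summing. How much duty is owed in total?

¥28,307.34

Line 1 (0702.43, Hesar, 699 kg, ¥170,667.84):
Base rate for 0702.43 is 15%.
Duty = ¥170,667.84 × 15% = ¥25,600.18.
Line 2 (3366.25, Fenay, 2,674 units, ¥135,357.88):
Base rate for 3366.25 is 9%.
Origin Fenay qualifies under the Narania–Fenay agreement and 3366.25 is covered: preferential rate 2% applies instead.
The additional-duty order on 3366.25 targets Karar, not Fenay; it does not apply.
Duty = ¥135,357.88 × 2% = ¥2,707.16.
Line 3 (9087.50, Fenay, 1,205 units, ¥34,499.15):
Base rate for 9087.50 is 4.5%.
Origin Fenay qualifies under the Narania–Fenay agreement and 9087.50 is covered: preferential rate Free applies instead.
The additional-duty order on 9087.50 targets Karar, not Fenay; it does not apply.
Duty = ¥34,499.15 × 0% = ¥0.00.
Total = ¥25,600.18 + ¥2,707.16 + ¥0.00 = ¥28,307.34.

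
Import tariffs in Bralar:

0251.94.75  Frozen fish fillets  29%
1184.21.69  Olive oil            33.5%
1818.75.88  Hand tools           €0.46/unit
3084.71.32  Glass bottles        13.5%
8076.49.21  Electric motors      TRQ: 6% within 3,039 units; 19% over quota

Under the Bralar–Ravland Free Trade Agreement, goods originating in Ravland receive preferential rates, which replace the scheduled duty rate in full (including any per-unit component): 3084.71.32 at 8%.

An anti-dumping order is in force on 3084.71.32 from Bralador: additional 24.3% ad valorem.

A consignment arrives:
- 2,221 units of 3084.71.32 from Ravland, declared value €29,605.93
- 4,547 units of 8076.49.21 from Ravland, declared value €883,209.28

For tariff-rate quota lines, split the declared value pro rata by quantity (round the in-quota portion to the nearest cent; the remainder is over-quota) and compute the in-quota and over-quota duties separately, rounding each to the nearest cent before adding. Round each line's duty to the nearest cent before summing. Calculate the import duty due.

Line 1 (3084.71.32, Ravland, 2,221 units, €29,605.93):
Base rate for 3084.71.32 is 13.5%.
Origin Ravland qualifies under the Bralar–Ravland agreement and 3084.71.32 is covered: preferential rate 8% applies instead.
The additional-duty order on 3084.71.32 targets Bralador, not Ravland; it does not apply.
Duty = €29,605.93 × 8% = €2,368.47.
Line 2 (8076.49.21, Ravland, 4,547 units, €883,209.28):
Code 8076.49.21 is under a tariff-rate quota (threshold 3,039 units). In-quota: 3,039 units at 6%; over-quota: 1,508 units at 19%.
Pro-rata value split: in-quota = €883,209.28 × 3,039/4,547 = €590,295.36; over-quota = €883,209.28 − €590,295.36 = €292,913.92.
In-quota duty = €590,295.36 × 6% = €35,417.72. Over-quota duty = €292,913.92 × 19% = €55,653.64.
Line duty = €35,417.72 + €55,653.64 = €91,071.36.
Total = €2,368.47 + €91,071.36 = €93,439.83.

€93,439.83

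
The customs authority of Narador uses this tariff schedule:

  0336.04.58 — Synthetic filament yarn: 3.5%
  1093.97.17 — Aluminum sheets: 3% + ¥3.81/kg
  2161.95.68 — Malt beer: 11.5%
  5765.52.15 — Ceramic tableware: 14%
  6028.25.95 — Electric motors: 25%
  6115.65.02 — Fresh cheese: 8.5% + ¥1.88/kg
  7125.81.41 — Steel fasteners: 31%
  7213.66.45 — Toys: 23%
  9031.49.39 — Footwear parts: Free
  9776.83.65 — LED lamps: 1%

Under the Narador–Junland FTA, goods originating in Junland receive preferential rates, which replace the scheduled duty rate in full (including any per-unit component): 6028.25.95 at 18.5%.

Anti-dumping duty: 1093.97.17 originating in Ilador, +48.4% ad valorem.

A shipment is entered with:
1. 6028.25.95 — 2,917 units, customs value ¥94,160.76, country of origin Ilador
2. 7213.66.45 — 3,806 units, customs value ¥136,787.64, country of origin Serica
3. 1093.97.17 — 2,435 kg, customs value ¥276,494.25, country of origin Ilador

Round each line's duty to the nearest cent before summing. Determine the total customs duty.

¥206,396.74

Line 1 (6028.25.95, Ilador, 2,917 units, ¥94,160.76):
Base rate for 6028.25.95 is 25%.
6028.25.95 has an FTA preferential rate, but origin Ilador is not Junland; base rate stands.
Duty = ¥94,160.76 × 25% = ¥23,540.19.
Line 2 (7213.66.45, Serica, 3,806 units, ¥136,787.64):
Base rate for 7213.66.45 is 23%.
Duty = ¥136,787.64 × 23% = ¥31,461.16.
Line 3 (1093.97.17, Ilador, 2,435 kg, ¥276,494.25):
Base rate for 1093.97.17 is 3% + ¥3.81/kg.
Additional duty on 1093.97.17 from Ilador: +48.4%. Applied ad valorem rate: 3% + 48.4% = 51.4%.
Duty = ¥276,494.25 × 51.4% + 2,435 × ¥3.81 = ¥151,395.39.
Total = ¥23,540.19 + ¥31,461.16 + ¥151,395.39 = ¥206,396.74.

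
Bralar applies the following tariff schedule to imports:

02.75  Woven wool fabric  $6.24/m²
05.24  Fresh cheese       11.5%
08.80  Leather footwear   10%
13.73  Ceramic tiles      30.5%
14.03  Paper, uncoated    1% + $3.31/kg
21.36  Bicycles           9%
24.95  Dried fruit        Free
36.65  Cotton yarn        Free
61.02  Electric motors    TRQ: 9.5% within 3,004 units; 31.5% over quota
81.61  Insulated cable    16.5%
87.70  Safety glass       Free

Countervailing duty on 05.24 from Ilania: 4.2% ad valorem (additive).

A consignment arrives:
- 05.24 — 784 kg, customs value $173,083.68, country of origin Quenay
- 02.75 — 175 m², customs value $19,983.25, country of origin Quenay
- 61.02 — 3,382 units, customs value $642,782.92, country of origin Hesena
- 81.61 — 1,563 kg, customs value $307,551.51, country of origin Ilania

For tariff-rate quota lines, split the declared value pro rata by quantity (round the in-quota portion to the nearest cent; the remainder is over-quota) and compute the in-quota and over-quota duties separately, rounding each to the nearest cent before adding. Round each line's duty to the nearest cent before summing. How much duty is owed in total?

$148,612.38

Line 1 (05.24, Quenay, 784 kg, $173,083.68):
Base rate for 05.24 is 11.5%.
The additional-duty order on 05.24 targets Ilania, not Quenay; it does not apply.
Duty = $173,083.68 × 11.5% = $19,904.62.
Line 2 (02.75, Quenay, 175 m², $19,983.25):
Base rate for 02.75 is $6.24/m².
Duty = 175 × $6.24 = $1,092.00.
Line 3 (61.02, Hesena, 3,382 units, $642,782.92):
Code 61.02 is under a tariff-rate quota (threshold 3,004 units). In-quota: 3,004 units at 9.5%; over-quota: 378 units at 31.5%.
Pro-rata value split: in-quota = $642,782.92 × 3,004/3,382 = $570,940.24; over-quota = $642,782.92 − $570,940.24 = $71,842.68.
In-quota duty = $570,940.24 × 9.5% = $54,239.32. Over-quota duty = $71,842.68 × 31.5% = $22,630.44.
Line duty = $54,239.32 + $22,630.44 = $76,869.76.
Line 4 (81.61, Ilania, 1,563 kg, $307,551.51):
Base rate for 81.61 is 16.5%.
Duty = $307,551.51 × 16.5% = $50,746.00.
Total = $19,904.62 + $1,092.00 + $76,869.76 + $50,746.00 = $148,612.38.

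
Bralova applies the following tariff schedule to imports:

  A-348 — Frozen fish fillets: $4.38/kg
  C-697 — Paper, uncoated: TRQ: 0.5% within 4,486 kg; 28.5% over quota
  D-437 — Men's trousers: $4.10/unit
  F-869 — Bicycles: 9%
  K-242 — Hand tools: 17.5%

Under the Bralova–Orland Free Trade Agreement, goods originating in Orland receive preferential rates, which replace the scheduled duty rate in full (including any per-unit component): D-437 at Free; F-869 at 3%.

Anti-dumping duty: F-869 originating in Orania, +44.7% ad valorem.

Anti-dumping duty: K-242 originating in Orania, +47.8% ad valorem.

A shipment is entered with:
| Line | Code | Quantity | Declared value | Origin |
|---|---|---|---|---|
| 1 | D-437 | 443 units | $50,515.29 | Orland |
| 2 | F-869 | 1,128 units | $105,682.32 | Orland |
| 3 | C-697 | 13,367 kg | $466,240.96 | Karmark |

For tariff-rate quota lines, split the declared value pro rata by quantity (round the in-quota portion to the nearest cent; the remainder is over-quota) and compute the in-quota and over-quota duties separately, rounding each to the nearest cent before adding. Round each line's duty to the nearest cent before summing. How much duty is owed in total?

Line 1 (D-437, Orland, 443 units, $50,515.29):
Base rate for D-437 is $4.10/unit.
Origin Orland qualifies under the Bralova–Orland agreement and D-437 is covered: preferential rate Free applies instead.
Duty = $50,515.29 × 0% = $0.00.
Line 2 (F-869, Orland, 1,128 units, $105,682.32):
Base rate for F-869 is 9%.
Origin Orland qualifies under the Bralova–Orland agreement and F-869 is covered: preferential rate 3% applies instead.
The additional-duty order on F-869 targets Orania, not Orland; it does not apply.
Duty = $105,682.32 × 3% = $3,170.47.
Line 3 (C-697, Karmark, 13,367 kg, $466,240.96):
Code C-697 is under a tariff-rate quota (threshold 4,486 kg). In-quota: 4,486 kg at 0.5%; over-quota: 8,881 kg at 28.5%.
Pro-rata value split: in-quota = $466,240.96 × 4,486/13,367 = $156,471.68; over-quota = $466,240.96 − $156,471.68 = $309,769.28.
In-quota duty = $156,471.68 × 0.5% = $782.36. Over-quota duty = $309,769.28 × 28.5% = $88,284.24.
Line duty = $782.36 + $88,284.24 = $89,066.60.
Total = $0.00 + $3,170.47 + $89,066.60 = $92,237.07.

$92,237.07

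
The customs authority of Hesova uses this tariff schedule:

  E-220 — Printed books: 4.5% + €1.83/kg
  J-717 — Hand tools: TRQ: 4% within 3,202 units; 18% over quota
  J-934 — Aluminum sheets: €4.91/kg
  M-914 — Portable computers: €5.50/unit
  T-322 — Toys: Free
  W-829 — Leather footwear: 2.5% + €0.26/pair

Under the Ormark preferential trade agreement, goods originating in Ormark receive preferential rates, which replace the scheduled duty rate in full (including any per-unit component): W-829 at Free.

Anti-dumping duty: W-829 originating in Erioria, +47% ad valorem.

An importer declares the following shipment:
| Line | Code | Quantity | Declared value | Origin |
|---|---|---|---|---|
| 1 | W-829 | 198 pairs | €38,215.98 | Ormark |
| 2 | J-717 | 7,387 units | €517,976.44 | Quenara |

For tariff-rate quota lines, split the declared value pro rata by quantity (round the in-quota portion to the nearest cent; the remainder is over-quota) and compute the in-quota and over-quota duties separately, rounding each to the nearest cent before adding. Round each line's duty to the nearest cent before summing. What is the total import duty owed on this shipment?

€61,802.37

Line 1 (W-829, Ormark, 198 pairs, €38,215.98):
Base rate for W-829 is 2.5% + €0.26/pair.
Origin Ormark qualifies under the Hesova–Ormark agreement and W-829 is covered: preferential rate Free applies instead.
The additional-duty order on W-829 targets Erioria, not Ormark; it does not apply.
Duty = €38,215.98 × 0% = €0.00.
Line 2 (J-717, Quenara, 7,387 units, €517,976.44):
Code J-717 is under a tariff-rate quota (threshold 3,202 units). In-quota: 3,202 units at 4%; over-quota: 4,185 units at 18%.
Pro-rata value split: in-quota = €517,976.44 × 3,202/7,387 = €224,524.24; over-quota = €517,976.44 − €224,524.24 = €293,452.20.
In-quota duty = €224,524.24 × 4% = €8,980.97. Over-quota duty = €293,452.20 × 18% = €52,821.40.
Line duty = €8,980.97 + €52,821.40 = €61,802.37.
Total = €0.00 + €61,802.37 = €61,802.37.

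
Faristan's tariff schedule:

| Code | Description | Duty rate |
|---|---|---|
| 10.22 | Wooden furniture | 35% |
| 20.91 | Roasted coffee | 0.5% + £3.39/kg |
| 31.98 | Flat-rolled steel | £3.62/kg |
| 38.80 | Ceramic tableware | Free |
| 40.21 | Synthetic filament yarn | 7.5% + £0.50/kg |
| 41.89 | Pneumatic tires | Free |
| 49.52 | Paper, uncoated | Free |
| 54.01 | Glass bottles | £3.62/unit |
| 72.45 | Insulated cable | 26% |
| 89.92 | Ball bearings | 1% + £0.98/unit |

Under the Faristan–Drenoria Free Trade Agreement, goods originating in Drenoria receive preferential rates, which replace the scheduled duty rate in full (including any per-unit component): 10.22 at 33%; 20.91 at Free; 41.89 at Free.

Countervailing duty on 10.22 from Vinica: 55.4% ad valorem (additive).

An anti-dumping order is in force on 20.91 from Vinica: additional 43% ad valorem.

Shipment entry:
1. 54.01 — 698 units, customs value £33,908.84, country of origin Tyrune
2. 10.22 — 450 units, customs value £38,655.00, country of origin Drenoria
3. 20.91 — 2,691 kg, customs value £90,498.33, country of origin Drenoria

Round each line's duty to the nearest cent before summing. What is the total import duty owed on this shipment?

Line 1 (54.01, Tyrune, 698 units, £33,908.84):
Base rate for 54.01 is £3.62/unit.
Duty = 698 × £3.62 = £2,526.76.
Line 2 (10.22, Drenoria, 450 units, £38,655.00):
Base rate for 10.22 is 35%.
Origin Drenoria qualifies under the Faristan–Drenoria agreement and 10.22 is covered: preferential rate 33% applies instead.
The additional-duty order on 10.22 targets Vinica, not Drenoria; it does not apply.
Duty = £38,655.00 × 33% = £12,756.15.
Line 3 (20.91, Drenoria, 2,691 kg, £90,498.33):
Base rate for 20.91 is 0.5% + £3.39/kg.
Origin Drenoria qualifies under the Faristan–Drenoria agreement and 20.91 is covered: preferential rate Free applies instead.
The additional-duty order on 20.91 targets Vinica, not Drenoria; it does not apply.
Duty = £90,498.33 × 0% = £0.00.
Total = £2,526.76 + £12,756.15 + £0.00 = £15,282.91.

£15,282.91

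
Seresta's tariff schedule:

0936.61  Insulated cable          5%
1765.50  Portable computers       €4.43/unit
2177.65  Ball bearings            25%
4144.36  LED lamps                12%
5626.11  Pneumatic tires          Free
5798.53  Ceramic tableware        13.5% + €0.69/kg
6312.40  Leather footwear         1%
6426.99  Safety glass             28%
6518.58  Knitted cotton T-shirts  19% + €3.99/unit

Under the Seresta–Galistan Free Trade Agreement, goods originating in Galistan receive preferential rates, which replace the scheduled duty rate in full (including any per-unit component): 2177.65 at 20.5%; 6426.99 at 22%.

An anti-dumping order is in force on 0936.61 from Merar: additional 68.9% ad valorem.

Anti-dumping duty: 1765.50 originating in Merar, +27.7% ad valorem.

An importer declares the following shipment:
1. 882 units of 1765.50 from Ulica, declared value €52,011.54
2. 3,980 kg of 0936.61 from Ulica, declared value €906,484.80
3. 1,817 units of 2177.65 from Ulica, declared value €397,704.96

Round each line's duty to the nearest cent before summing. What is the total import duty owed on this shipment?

Line 1 (1765.50, Ulica, 882 units, €52,011.54):
Base rate for 1765.50 is €4.43/unit.
The additional-duty order on 1765.50 targets Merar, not Ulica; it does not apply.
Duty = 882 × €4.43 = €3,907.26.
Line 2 (0936.61, Ulica, 3,980 kg, €906,484.80):
Base rate for 0936.61 is 5%.
The additional-duty order on 0936.61 targets Merar, not Ulica; it does not apply.
Duty = €906,484.80 × 5% = €45,324.24.
Line 3 (2177.65, Ulica, 1,817 units, €397,704.96):
Base rate for 2177.65 is 25%.
2177.65 has an FTA preferential rate, but origin Ulica is not Galistan; base rate stands.
Duty = €397,704.96 × 25% = €99,426.24.
Total = €3,907.26 + €45,324.24 + €99,426.24 = €148,657.74.

€148,657.74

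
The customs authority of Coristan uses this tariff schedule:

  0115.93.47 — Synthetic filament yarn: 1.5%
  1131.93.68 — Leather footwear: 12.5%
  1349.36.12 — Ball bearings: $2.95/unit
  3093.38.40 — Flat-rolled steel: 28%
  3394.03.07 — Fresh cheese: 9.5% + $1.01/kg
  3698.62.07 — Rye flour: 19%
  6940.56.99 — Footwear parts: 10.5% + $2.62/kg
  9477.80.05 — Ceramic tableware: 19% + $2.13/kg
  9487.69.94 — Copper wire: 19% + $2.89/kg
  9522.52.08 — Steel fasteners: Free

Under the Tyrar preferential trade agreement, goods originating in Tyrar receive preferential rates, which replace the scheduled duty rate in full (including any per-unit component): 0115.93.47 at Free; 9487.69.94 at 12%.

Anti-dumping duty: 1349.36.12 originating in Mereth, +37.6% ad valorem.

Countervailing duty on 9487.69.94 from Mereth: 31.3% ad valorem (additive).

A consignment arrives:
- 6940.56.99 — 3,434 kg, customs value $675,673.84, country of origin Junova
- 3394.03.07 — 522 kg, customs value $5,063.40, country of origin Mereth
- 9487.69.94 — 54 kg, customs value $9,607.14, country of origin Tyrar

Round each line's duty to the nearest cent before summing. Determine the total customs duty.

Line 1 (6940.56.99, Junova, 3,434 kg, $675,673.84):
Base rate for 6940.56.99 is 10.5% + $2.62/kg.
Duty = $675,673.84 × 10.5% + 3,434 × $2.62 = $79,942.83.
Line 2 (3394.03.07, Mereth, 522 kg, $5,063.40):
Base rate for 3394.03.07 is 9.5% + $1.01/kg.
Duty = $5,063.40 × 9.5% + 522 × $1.01 = $1,008.24.
Line 3 (9487.69.94, Tyrar, 54 kg, $9,607.14):
Base rate for 9487.69.94 is 19% + $2.89/kg.
Origin Tyrar qualifies under the Coristan–Tyrar agreement and 9487.69.94 is covered: preferential rate 12% applies instead.
The additional-duty order on 9487.69.94 targets Mereth, not Tyrar; it does not apply.
Duty = $9,607.14 × 12% = $1,152.86.
Total = $79,942.83 + $1,008.24 + $1,152.86 = $82,103.93.

$82,103.93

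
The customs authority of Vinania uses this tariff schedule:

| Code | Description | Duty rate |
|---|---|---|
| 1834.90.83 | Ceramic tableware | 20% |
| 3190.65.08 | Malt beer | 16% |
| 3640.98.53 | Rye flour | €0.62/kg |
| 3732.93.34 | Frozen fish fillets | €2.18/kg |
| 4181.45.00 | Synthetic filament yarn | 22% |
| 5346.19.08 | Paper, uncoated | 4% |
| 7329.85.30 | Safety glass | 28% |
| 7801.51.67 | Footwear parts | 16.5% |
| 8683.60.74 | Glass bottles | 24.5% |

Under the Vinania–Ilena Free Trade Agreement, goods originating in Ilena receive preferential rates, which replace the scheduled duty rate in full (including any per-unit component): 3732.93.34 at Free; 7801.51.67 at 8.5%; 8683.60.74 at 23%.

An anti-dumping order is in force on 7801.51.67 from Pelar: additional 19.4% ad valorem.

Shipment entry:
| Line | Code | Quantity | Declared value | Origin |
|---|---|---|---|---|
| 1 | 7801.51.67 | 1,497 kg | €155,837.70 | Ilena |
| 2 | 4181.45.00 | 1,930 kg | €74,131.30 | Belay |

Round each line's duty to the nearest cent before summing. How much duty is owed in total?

Line 1 (7801.51.67, Ilena, 1,497 kg, €155,837.70):
Base rate for 7801.51.67 is 16.5%.
Origin Ilena qualifies under the Vinania–Ilena agreement and 7801.51.67 is covered: preferential rate 8.5% applies instead.
The additional-duty order on 7801.51.67 targets Pelar, not Ilena; it does not apply.
Duty = €155,837.70 × 8.5% = €13,246.20.
Line 2 (4181.45.00, Belay, 1,930 kg, €74,131.30):
Base rate for 4181.45.00 is 22%.
Duty = €74,131.30 × 22% = €16,308.89.
Total = €13,246.20 + €16,308.89 = €29,555.09.

€29,555.09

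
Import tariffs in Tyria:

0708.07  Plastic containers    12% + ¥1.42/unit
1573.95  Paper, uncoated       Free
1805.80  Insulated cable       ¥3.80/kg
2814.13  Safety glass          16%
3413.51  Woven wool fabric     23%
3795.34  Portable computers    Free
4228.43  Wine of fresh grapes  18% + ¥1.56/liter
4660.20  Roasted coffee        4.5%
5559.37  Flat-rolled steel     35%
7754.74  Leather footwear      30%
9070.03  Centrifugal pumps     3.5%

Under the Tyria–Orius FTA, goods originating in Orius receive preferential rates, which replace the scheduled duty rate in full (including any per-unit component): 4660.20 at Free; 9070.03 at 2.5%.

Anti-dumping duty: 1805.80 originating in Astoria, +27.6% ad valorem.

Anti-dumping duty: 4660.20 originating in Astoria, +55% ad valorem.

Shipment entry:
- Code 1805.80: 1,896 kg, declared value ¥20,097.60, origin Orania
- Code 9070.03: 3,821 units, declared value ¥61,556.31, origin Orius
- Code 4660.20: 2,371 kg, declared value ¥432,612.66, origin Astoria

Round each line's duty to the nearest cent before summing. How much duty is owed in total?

Line 1 (1805.80, Orania, 1,896 kg, ¥20,097.60):
Base rate for 1805.80 is ¥3.80/kg.
The additional-duty order on 1805.80 targets Astoria, not Orania; it does not apply.
Duty = 1,896 × ¥3.80 = ¥7,204.80.
Line 2 (9070.03, Orius, 3,821 units, ¥61,556.31):
Base rate for 9070.03 is 3.5%.
Origin Orius qualifies under the Tyria–Orius agreement and 9070.03 is covered: preferential rate 2.5% applies instead.
Duty = ¥61,556.31 × 2.5% = ¥1,538.91.
Line 3 (4660.20, Astoria, 2,371 kg, ¥432,612.66):
Base rate for 4660.20 is 4.5%.
4660.20 has an FTA preferential rate, but origin Astoria is not Orius; base rate stands.
Additional duty on 4660.20 from Astoria: +55%. Applied ad valorem rate: 4.5% + 55% = 59.5%.
Duty = ¥432,612.66 × 59.5% = ¥257,404.53.
Total = ¥7,204.80 + ¥1,538.91 + ¥257,404.53 = ¥266,148.24.

¥266,148.24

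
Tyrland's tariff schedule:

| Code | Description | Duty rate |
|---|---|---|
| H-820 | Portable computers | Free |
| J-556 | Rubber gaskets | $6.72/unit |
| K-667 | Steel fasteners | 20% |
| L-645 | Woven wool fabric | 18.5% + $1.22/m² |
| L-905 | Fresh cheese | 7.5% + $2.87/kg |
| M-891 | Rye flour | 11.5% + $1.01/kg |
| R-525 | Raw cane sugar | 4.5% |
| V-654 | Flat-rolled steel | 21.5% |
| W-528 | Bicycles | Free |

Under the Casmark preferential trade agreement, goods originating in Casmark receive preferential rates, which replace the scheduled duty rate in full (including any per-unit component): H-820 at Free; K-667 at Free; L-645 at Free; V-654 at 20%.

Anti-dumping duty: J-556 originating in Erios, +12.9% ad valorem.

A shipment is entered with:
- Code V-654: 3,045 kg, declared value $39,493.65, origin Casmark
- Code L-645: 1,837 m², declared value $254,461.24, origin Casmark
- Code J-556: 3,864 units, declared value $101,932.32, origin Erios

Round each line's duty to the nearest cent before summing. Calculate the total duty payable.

$47,014.08

Line 1 (V-654, Casmark, 3,045 kg, $39,493.65):
Base rate for V-654 is 21.5%.
Origin Casmark qualifies under the Tyrland–Casmark agreement and V-654 is covered: preferential rate 20% applies instead.
Duty = $39,493.65 × 20% = $7,898.73.
Line 2 (L-645, Casmark, 1,837 m², $254,461.24):
Base rate for L-645 is 18.5% + $1.22/m².
Origin Casmark qualifies under the Tyrland–Casmark agreement and L-645 is covered: preferential rate Free applies instead.
Duty = $254,461.24 × 0% = $0.00.
Line 3 (J-556, Erios, 3,864 units, $101,932.32):
Base rate for J-556 is $6.72/unit.
Additional duty on J-556 from Erios: +12.9% ad valorem. Applied ad valorem rate = 12.9%.
Duty = $101,932.32 × 12.9% + 3,864 × $6.72 = $39,115.35.
Total = $7,898.73 + $0.00 + $39,115.35 = $47,014.08.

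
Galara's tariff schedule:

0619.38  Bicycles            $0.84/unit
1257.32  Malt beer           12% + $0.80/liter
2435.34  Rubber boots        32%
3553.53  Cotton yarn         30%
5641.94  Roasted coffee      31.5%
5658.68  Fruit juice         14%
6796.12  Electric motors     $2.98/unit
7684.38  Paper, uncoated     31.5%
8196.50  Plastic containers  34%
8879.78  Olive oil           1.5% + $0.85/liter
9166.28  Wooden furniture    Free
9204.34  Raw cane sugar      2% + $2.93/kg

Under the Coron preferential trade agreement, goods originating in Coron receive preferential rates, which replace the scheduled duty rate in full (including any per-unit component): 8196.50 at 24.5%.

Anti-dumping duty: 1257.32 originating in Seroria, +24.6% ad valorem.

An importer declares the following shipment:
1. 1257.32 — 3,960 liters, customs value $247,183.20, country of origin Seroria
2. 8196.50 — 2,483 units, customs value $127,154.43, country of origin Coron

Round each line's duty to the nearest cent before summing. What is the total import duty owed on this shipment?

Line 1 (1257.32, Seroria, 3,960 liters, $247,183.20):
Base rate for 1257.32 is 12% + $0.80/liter.
Additional duty on 1257.32 from Seroria: +24.6%. Applied ad valorem rate: 12% + 24.6% = 36.6%.
Duty = $247,183.20 × 36.6% + 3,960 × $0.80 = $93,637.05.
Line 2 (8196.50, Coron, 2,483 units, $127,154.43):
Base rate for 8196.50 is 34%.
Origin Coron qualifies under the Galara–Coron agreement and 8196.50 is covered: preferential rate 24.5% applies instead.
Duty = $127,154.43 × 24.5% = $31,152.84.
Total = $93,637.05 + $31,152.84 = $124,789.89.

$124,789.89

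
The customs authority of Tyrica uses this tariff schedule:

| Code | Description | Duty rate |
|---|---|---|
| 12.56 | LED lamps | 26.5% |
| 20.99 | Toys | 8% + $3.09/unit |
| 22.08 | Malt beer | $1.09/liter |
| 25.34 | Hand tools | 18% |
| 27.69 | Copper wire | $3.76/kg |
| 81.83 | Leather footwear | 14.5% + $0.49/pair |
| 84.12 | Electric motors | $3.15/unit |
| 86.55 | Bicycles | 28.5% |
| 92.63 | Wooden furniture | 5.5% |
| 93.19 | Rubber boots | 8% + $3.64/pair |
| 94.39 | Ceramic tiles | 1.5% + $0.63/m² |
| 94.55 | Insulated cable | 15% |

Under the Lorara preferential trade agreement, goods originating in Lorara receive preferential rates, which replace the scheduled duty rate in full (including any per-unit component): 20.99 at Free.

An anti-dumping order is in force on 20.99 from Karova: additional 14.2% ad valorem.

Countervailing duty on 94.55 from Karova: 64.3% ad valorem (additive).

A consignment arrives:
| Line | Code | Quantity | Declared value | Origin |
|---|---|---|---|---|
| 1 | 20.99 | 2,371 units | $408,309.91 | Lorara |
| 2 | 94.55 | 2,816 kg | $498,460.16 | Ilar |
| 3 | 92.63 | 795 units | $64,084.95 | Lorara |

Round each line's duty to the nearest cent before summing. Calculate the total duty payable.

Line 1 (20.99, Lorara, 2,371 units, $408,309.91):
Base rate for 20.99 is 8% + $3.09/unit.
Origin Lorara qualifies under the Tyrica–Lorara agreement and 20.99 is covered: preferential rate Free applies instead.
The additional-duty order on 20.99 targets Karova, not Lorara; it does not apply.
Duty = $408,309.91 × 0% = $0.00.
Line 2 (94.55, Ilar, 2,816 kg, $498,460.16):
Base rate for 94.55 is 15%.
The additional-duty order on 94.55 targets Karova, not Ilar; it does not apply.
Duty = $498,460.16 × 15% = $74,769.02.
Line 3 (92.63, Lorara, 795 units, $64,084.95):
Base rate for 92.63 is 5.5%.
Origin Lorara is the FTA partner but 92.63 is not on the preference list; base rate stands.
Duty = $64,084.95 × 5.5% = $3,524.67.
Total = $0.00 + $74,769.02 + $3,524.67 = $78,293.69.

$78,293.69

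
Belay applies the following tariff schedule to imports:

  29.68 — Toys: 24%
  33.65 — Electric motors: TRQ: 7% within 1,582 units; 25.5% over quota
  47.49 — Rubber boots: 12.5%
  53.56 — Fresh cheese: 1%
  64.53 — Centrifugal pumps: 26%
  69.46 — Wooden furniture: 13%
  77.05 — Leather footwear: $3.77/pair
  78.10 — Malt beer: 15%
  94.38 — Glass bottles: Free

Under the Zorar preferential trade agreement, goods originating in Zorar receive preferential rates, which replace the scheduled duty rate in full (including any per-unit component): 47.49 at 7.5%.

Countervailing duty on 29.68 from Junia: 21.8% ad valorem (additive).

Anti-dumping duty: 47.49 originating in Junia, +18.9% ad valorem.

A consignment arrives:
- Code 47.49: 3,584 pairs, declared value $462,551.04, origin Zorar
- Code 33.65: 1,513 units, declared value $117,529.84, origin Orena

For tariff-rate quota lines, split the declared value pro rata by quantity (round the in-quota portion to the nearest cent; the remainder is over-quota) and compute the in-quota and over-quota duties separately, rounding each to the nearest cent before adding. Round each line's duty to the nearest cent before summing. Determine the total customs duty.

$42,918.42

Line 1 (47.49, Zorar, 3,584 pairs, $462,551.04):
Base rate for 47.49 is 12.5%.
Origin Zorar qualifies under the Belay–Zorar agreement and 47.49 is covered: preferential rate 7.5% applies instead.
The additional-duty order on 47.49 targets Junia, not Zorar; it does not apply.
Duty = $462,551.04 × 7.5% = $34,691.33.
Line 2 (33.65, Orena, 1,513 units, $117,529.84):
Code 33.65 is under a tariff-rate quota (threshold 1,582 units). Quantity 1,513 units is within the quota, so the in-quota rate 7% applies to the full value.
Duty = $117,529.84 × 7% = $8,227.09.
Total = $34,691.33 + $8,227.09 = $42,918.42.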